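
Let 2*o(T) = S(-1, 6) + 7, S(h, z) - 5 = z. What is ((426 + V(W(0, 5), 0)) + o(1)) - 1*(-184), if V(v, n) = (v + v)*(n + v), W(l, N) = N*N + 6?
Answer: 2541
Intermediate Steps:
W(l, N) = 6 + N**2 (W(l, N) = N**2 + 6 = 6 + N**2)
V(v, n) = 2*v*(n + v) (V(v, n) = (2*v)*(n + v) = 2*v*(n + v))
S(h, z) = 5 + z
o(T) = 9 (o(T) = ((5 + 6) + 7)/2 = (11 + 7)/2 = (1/2)*18 = 9)
((426 + V(W(0, 5), 0)) + o(1)) - 1*(-184) = ((426 + 2*(6 + 5**2)*(0 + (6 + 5**2))) + 9) - 1*(-184) = ((426 + 2*(6 + 25)*(0 + (6 + 25))) + 9) + 184 = ((426 + 2*31*(0 + 31)) + 9) + 184 = ((426 + 2*31*31) + 9) + 184 = ((426 + 1922) + 9) + 184 = (2348 + 9) + 184 = 2357 + 184 = 2541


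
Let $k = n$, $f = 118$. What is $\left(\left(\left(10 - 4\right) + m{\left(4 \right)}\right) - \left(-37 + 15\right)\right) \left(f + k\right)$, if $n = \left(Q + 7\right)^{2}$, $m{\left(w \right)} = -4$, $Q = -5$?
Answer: $2928$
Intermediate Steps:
$n = 4$ ($n = \left(-5 + 7\right)^{2} = 2^{2} = 4$)
$k = 4$
$\left(\left(\left(10 - 4\right) + m{\left(4 \right)}\right) - \left(-37 + 15\right)\right) \left(f + k\right) = \left(\left(\left(10 - 4\right) - 4\right) - \left(-37 + 15\right)\right) \left(118 + 4\right) = \left(\left(6 - 4\right) - -22\right) 122 = \left(2 + 22\right) 122 = 24 \cdot 122 = 2928$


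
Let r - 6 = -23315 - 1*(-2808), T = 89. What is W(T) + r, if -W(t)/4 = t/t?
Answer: -20505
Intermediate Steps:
W(t) = -4 (W(t) = -4*t/t = -4*1 = -4)
r = -20501 (r = 6 + (-23315 - 1*(-2808)) = 6 + (-23315 + 2808) = 6 - 20507 = -20501)
W(T) + r = -4 - 20501 = -20505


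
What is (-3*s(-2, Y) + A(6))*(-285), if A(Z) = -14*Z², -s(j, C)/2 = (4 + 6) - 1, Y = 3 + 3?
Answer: 128250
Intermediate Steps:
Y = 6
s(j, C) = -18 (s(j, C) = -2*((4 + 6) - 1) = -2*(10 - 1) = -2*9 = -18)
(-3*s(-2, Y) + A(6))*(-285) = (-3*(-18) - 14*6²)*(-285) = (54 - 14*36)*(-285) = (54 - 504)*(-285) = -450*(-285) = 128250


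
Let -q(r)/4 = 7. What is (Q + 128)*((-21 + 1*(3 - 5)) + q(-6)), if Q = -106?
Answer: -1122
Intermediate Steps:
q(r) = -28 (q(r) = -4*7 = -28)
(Q + 128)*((-21 + 1*(3 - 5)) + q(-6)) = (-106 + 128)*((-21 + 1*(3 - 5)) - 28) = 22*((-21 + 1*(-2)) - 28) = 22*((-21 - 2) - 28) = 22*(-23 - 28) = 22*(-51) = -1122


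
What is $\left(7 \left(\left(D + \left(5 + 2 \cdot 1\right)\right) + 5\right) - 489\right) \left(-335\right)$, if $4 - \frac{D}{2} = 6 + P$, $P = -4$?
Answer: $126295$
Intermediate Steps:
$D = 4$ ($D = 8 - 2 \left(6 - 4\right) = 8 - 4 = 4$)
$\left(7 \left(\left(D + \left(5 + 2 \cdot 1\right)\right) + 5\right) - 489\right) \left(-335\right) = \left(7 \left(\left(4 + \left(5 + 2 \cdot 1\right)\right) + 5\right) - 489\right) \left(-335\right) = \left(7 \left(\left(4 + \left(5 + 2\right)\right) + 5\right) - 489\right) \left(-335\right) = \left(7 \left(\left(4 + 7\right) + 5\right) - 489\right) \left(-335\right) = \left(7 \left(11 + 5\right) - 489\right) \left(-335\right) = \left(7 \cdot 16 - 489\right) \left(-335\right) = \left(112 - 489\right) \left(-335\right) = \left(-377\right) \left(-335\right) = 126295$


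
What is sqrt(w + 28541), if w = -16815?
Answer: sqrt(11726) ≈ 108.29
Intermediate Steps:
sqrt(w + 28541) = sqrt(-16815 + 28541) = sqrt(11726)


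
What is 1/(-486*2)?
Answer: -1/972 ≈ -0.0010288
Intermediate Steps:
1/(-486*2) = 1/(-972) = -1/972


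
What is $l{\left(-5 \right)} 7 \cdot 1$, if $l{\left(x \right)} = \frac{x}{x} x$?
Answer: $-35$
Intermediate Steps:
$l{\left(x \right)} = x$ ($l{\left(x \right)} = 1 x = x$)
$l{\left(-5 \right)} 7 \cdot 1 = \left(-5\right) 7 \cdot 1 = \left(-35\right) 1 = -35$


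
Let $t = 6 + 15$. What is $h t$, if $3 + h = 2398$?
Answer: $50295$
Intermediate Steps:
$h = 2395$ ($h = -3 + 2398 = 2395$)
$t = 21$
$h t = 2395 \cdot 21 = 50295$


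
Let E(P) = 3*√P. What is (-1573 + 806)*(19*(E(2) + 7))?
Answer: -102011 - 43719*√2 ≈ -1.6384e+5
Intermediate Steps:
(-1573 + 806)*(19*(E(2) + 7)) = (-1573 + 806)*(19*(3*√2 + 7)) = -14573*(7 + 3*√2) = -767*(133 + 57*√2) = -102011 - 43719*√2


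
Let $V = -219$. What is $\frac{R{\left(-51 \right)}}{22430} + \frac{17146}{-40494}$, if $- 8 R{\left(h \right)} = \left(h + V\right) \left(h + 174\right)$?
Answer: $- \frac{86593625}{363312168} \approx -0.23834$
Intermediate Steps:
$R{\left(h \right)} = - \frac{\left(-219 + h\right) \left(174 + h\right)}{8}$ ($R{\left(h \right)} = - \frac{\left(h - 219\right) \left(h + 174\right)}{8} = - \frac{\left(-219 + h\right) \left(174 + h\right)}{8}$)
$\frac{R{\left(-51 \right)}}{22430} + \frac{17146}{-40494} = \frac{\frac{19053}{4} - \frac{\left(-51\right)^{2}}{8} + \frac{45}{8} \left(-51\right)}{22430} + \frac{17146}{-40494} = \left(\frac{19053}{4} - \frac{2601}{8} - \frac{2295}{8}\right) \frac{1}{22430} + 17146 \left(- \frac{1}{40494}\right) = \left(\frac{19053}{4} - \frac{2601}{8} - \frac{2295}{8}\right) \frac{1}{22430} - \frac{8573}{20247} = \frac{16605}{4} \cdot \frac{1}{22430} - \frac{8573}{20247} = \frac{3321}{17944} - \frac{8573}{20247} = - \frac{86593625}{363312168}$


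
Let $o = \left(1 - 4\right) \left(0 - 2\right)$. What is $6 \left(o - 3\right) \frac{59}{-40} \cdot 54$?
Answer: $- \frac{14337}{10} \approx -1433.7$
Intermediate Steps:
$o = 6$ ($o = \left(-3\right) \left(-2\right) = 6$)
$6 \left(o - 3\right) \frac{59}{-40} \cdot 54 = 6 \left(6 - 3\right) \frac{59}{-40} \cdot 54 = 6 \cdot 3 \cdot 59 \left(- \frac{1}{40}\right) 54 = 18 \left(- \frac{59}{40}\right) 54 = \left(- \frac{531}{20}\right) 54 = - \frac{14337}{10}$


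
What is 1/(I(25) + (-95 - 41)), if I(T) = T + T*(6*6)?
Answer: 1/789 ≈ 0.0012674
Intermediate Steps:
I(T) = 37*T (I(T) = T + T*36 = T + 36*T = 37*T)
1/(I(25) + (-95 - 41)) = 1/(37*25 + (-95 - 41)) = 1/(925 - 136) = 1/789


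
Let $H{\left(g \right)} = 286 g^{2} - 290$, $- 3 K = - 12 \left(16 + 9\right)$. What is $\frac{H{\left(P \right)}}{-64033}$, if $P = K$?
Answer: $- \frac{2859710}{64033} \approx -44.66$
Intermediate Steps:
$K = 100$ ($K = - \frac{\left(-12\right) \left(16 + 9\right)}{3} = - \frac{\left(-12\right) 25}{3} = \left(- \frac{1}{3}\right) \left(-300\right) = 100$)
$P = 100$
$H{\left(g \right)} = -290 + 286 g^{2}$
$\frac{H{\left(P \right)}}{-64033} = \frac{-290 + 286 \cdot 100^{2}}{-64033} = \left(-290 + 286 \cdot 10000\right) \left(- \frac{1}{64033}\right) = \left(-290 + 2860000\right) \left(- \frac{1}{64033}\right) = 2859710 \left(- \frac{1}{64033}\right) = - \frac{2859710}{64033}$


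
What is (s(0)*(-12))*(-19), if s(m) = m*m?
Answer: 0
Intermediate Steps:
s(m) = m²
(s(0)*(-12))*(-19) = (0²*(-12))*(-19) = (0*(-12))*(-19) = 0*(-19) = 0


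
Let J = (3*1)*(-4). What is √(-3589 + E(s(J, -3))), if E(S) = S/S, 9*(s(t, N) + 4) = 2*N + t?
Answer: 2*I*√897 ≈ 59.9*I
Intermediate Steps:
J = -12 (J = 3*(-4) = -12)
s(t, N) = -4 + t/9 + 2*N/9 (s(t, N) = -4 + (2*N + t)/9 = -4 + (t + 2*N)/9 = -4 + (t/9 + 2*N/9) = -4 + t/9 + 2*N/9)
E(S) = 1
√(-3589 + E(s(J, -3))) = √(-3589 + 1) = √(-3588) = 2*I*√897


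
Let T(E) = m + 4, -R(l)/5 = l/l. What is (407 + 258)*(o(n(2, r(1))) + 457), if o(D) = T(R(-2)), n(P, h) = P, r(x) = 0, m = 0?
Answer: 306565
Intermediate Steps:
R(l) = -5 (R(l) = -5*l/l = -5*1 = -5)
T(E) = 4 (T(E) = 0 + 4 = 4)
o(D) = 4
(407 + 258)*(o(n(2, r(1))) + 457) = (407 + 258)*(4 + 457) = 665*461 = 306565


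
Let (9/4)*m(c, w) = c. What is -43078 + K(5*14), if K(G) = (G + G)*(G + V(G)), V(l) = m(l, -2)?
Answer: -260302/9 ≈ -28922.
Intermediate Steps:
m(c, w) = 4*c/9
V(l) = 4*l/9
K(G) = 26*G²/9 (K(G) = (G + G)*(G + 4*G/9) = (2*G)*(13*G/9) = 26*G²/9)
-43078 + K(5*14) = -43078 + 26*(5*14)²/9 = -43078 + (26/9)*70² = -43078 + (26/9)*4900 = -43078 + 127400/9 = -260302/9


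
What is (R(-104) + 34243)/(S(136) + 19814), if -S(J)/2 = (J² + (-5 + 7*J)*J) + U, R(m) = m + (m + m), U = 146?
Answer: -33931/275054 ≈ -0.12336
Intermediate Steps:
R(m) = 3*m (R(m) = m + 2*m = 3*m)
S(J) = -292 - 2*J² - 2*J*(-5 + 7*J) (S(J) = -2*((J² + (-5 + 7*J)*J) + 146) = -2*((J² + J*(-5 + 7*J)) + 146) = -2*(146 + J² + J*(-5 + 7*J)) = -292 - 2*J² - 2*J*(-5 + 7*J))
(R(-104) + 34243)/(S(136) + 19814) = (3*(-104) + 34243)/((-292 - 16*136² + 10*136) + 19814) = (-312 + 34243)/((-292 - 16*18496 + 1360) + 19814) = 33931/((-292 - 295936 + 1360) + 19814) = 33931/(-294868 + 19814) = 33931/(-275054) = 33931*(-1/275054) = -33931/275054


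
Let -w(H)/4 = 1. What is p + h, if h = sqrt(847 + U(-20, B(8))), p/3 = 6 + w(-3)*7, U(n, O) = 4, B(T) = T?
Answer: -66 + sqrt(851) ≈ -36.828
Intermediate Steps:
w(H) = -4 (w(H) = -4*1 = -4)
p = -66 (p = 3*(6 - 4*7) = 3*(6 - 28) = 3*(-22) = -66)
h = sqrt(851) (h = sqrt(847 + 4) = sqrt(851) ≈ 29.172)
p + h = -66 + sqrt(851)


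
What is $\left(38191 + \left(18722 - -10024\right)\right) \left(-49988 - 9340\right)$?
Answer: $-3971238336$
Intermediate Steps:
$\left(38191 + \left(18722 - -10024\right)\right) \left(-49988 - 9340\right) = \left(38191 + \left(18722 + 10024\right)\right) \left(-59328\right) = \left(38191 + 28746\right) \left(-59328\right) = 66937 \left(-59328\right) = -3971238336$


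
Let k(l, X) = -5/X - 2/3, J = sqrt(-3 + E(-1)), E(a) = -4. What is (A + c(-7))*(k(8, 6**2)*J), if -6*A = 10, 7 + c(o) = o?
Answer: 1363*I*sqrt(7)/108 ≈ 33.39*I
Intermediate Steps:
c(o) = -7 + o
A = -5/3 (A = -1/6*10 = -5/3 ≈ -1.6667)
J = I*sqrt(7) (J = sqrt(-3 - 4) = sqrt(-7) = I*sqrt(7) ≈ 2.6458*I)
k(l, X) = -2/3 - 5/X (k(l, X) = -5/X - 2*1/3 = -5/X - 2/3 = -2/3 - 5/X)
(A + c(-7))*(k(8, 6**2)*J) = (-5/3 + (-7 - 7))*((-2/3 - 5/(6**2))*(I*sqrt(7))) = (-5/3 - 14)*((-2/3 - 5/36)*(I*sqrt(7))) = -47*(-2/3 - 5*1/36)*I*sqrt(7)/3 = -47*(-2/3 - 5/36)*I*sqrt(7)/3 = -(-1363)*I*sqrt(7)/108 = 1363*I*sqrt(7)/108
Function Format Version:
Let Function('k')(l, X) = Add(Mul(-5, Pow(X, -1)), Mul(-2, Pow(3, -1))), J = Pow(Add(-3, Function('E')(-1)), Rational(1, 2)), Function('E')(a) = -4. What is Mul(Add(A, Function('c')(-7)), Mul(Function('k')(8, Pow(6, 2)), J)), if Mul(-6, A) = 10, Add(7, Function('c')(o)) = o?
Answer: Mul(Rational(1363, 108), I, Pow(7, Rational(1, 2))) ≈ Mul(33.390, I)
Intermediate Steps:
Function('c')(o) = Add(-7, o)
A = Rational(-5, 3) (A = Mul(Rational(-1, 6), 10) = Rational(-5, 3) ≈ -1.6667)
J = Mul(I, Pow(7, Rational(1, 2))) (J = Pow(Add(-3, -4), Rational(1, 2)) = Pow(-7, Rational(1, 2)) = Mul(I, Pow(7, Rational(1, 2))) ≈ Mul(2.6458, I))
Function('k')(l, X) = Add(Rational(-2, 3), Mul(-5, Pow(X, -1))) (Function('k')(l, X) = Add(Mul(-5, Pow(X, -1)), Mul(-2, Rational(1, 3))) = Add(Mul(-5, Pow(X, -1)), Rational(-2, 3)) = Add(Rational(-2, 3), Mul(-5, Pow(X, -1))))
Mul(Add(A, Function('c')(-7)), Mul(Function('k')(8, Pow(6, 2)), J)) = Mul(Add(Rational(-5, 3), Add(-7, -7)), Mul(Add(Rational(-2, 3), Mul(-5, Pow(Pow(6, 2), -1))), Mul(I, Pow(7, Rational(1, 2))))) = Mul(Add(Rational(-5, 3), -14), Mul(Add(Rational(-2, 3), Mul(-5, Pow(36, -1))), Mul(I, Pow(7, Rational(1, 2))))) = Mul(Rational(-47, 3), Mul(Add(Rational(-2, 3), Mul(-5, Rational(1, 36))), Mul(I, Pow(7, Rational(1, 2))))) = Mul(Rational(-47, 3), Mul(Add(Rational(-2, 3), Rational(-5, 36)), Mul(I, Pow(7, Rational(1, 2))))) = Mul(Rational(-47, 3), Mul(Rational(-29, 36), Mul(I, Pow(7, Rational(1, 2))))) = Mul(Rational(-47, 3), Mul(Rational(-29, 36), I, Pow(7, Rational(1, 2)))) = Mul(Rational(1363, 108), I, Pow(7, Rational(1, 2)))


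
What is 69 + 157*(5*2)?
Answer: 1639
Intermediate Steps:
69 + 157*(5*2) = 69 + 157*10 = 69 + 1570 = 1639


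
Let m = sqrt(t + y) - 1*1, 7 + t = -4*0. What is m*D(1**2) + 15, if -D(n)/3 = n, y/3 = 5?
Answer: 18 - 6*sqrt(2) ≈ 9.5147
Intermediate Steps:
y = 15 (y = 3*5 = 15)
D(n) = -3*n
t = -7 (t = -7 - 4*0 = -7 + 0 = -7)
m = -1 + 2*sqrt(2) (m = sqrt(-7 + 15) - 1*1 = sqrt(8) - 1 = 2*sqrt(2) - 1 = -1 + 2*sqrt(2) ≈ 1.8284)
m*D(1**2) + 15 = (-1 + 2*sqrt(2))*(-3*1**2) + 15 = (-1 + 2*sqrt(2))*(-3*1) + 15 = (-1 + 2*sqrt(2))*(-3) + 15 = (3 - 6*sqrt(2)) + 15 = 18 - 6*sqrt(2)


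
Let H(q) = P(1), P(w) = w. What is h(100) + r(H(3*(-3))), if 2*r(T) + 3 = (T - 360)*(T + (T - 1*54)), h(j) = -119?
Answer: 18427/2 ≈ 9213.5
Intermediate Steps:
H(q) = 1
r(T) = -3/2 + (-360 + T)*(-54 + 2*T)/2 (r(T) = -3/2 + ((T - 360)*(T + (T - 1*54)))/2 = -3/2 + ((-360 + T)*(T + (T - 54)))/2 = -3/2 + ((-360 + T)*(T + (-54 + T)))/2 = -3/2 + ((-360 + T)*(-54 + 2*T))/2 = -3/2 + (-360 + T)*(-54 + 2*T)/2)
h(100) + r(H(3*(-3))) = -119 + (19437/2 + 1² - 387*1) = -119 + (19437/2 + 1 - 387) = -119 + 18665/2 = 18427/2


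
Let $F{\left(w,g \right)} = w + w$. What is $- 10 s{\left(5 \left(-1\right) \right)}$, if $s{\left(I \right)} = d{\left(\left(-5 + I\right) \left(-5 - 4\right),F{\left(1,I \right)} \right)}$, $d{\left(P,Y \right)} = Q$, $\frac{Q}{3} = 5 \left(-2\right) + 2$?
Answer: $240$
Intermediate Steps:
$F{\left(w,g \right)} = 2 w$
$Q = -24$ ($Q = 3 \left(5 \left(-2\right) + 2\right) = 3 \left(-10 + 2\right) = 3 \left(-8\right) = -24$)
$d{\left(P,Y \right)} = -24$
$s{\left(I \right)} = -24$
$- 10 s{\left(5 \left(-1\right) \right)} = \left(-10\right) \left(-24\right) = 240$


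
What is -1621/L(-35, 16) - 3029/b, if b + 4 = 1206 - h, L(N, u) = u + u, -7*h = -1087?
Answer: -12555563/234464 ≈ -53.550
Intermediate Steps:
h = 1087/7 (h = -1/7*(-1087) = 1087/7 ≈ 155.29)
L(N, u) = 2*u
b = 7327/7 (b = -4 + (1206 - 1*1087/7) = -4 + (1206 - 1087/7) = -4 + 7355/7 = 7327/7 ≈ 1046.7)
-1621/L(-35, 16) - 3029/b = -1621/(2*16) - 3029/7327/7 = -1621/32 - 3029*7/7327 = -1621*1/32 - 21203/7327 = -1621/32 - 21203/7327 = -12555563/234464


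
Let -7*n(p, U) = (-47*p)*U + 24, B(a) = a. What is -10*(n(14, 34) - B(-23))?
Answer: -225090/7 ≈ -32156.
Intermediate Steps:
n(p, U) = -24/7 + 47*U*p/7 (n(p, U) = -((-47*p)*U + 24)/7 = -(-47*U*p + 24)/7 = -(24 - 47*U*p)/7 = -24/7 + 47*U*p/7)
-10*(n(14, 34) - B(-23)) = -10*((-24/7 + (47/7)*34*14) - 1*(-23)) = -10*((-24/7 + 3196) + 23) = -10*(22348/7 + 23) = -10*22509/7 = -225090/7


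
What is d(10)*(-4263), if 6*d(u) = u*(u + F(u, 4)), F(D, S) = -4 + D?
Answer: -113680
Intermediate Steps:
d(u) = u*(-4 + 2*u)/6 (d(u) = (u*(u + (-4 + u)))/6 = (u*(-4 + 2*u))/6 = u*(-4 + 2*u)/6)
d(10)*(-4263) = ((⅓)*10*(-2 + 10))*(-4263) = ((⅓)*10*8)*(-4263) = (80/3)*(-4263) = -113680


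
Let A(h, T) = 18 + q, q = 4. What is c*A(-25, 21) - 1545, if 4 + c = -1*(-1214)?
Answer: 25075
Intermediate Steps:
A(h, T) = 22 (A(h, T) = 18 + 4 = 22)
c = 1210 (c = -4 - 1*(-1214) = -4 + 1214 = 1210)
c*A(-25, 21) - 1545 = 1210*22 - 1545 = 26620 - 1545 = 25075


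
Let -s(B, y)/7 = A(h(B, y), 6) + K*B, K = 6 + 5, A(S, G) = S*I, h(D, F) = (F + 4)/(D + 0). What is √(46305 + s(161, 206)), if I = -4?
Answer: 2*√4489163/23 ≈ 184.24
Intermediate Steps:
h(D, F) = (4 + F)/D
A(S, G) = -4*S (A(S, G) = S*(-4) = -4*S)
K = 11
s(B, y) = -77*B + 28*(4 + y)/B (s(B, y) = -7*(-4*(4 + y)/B + 11*B) = -7*(11*B - 4*(4 + y)/B) = -77*B + 28*(4 + y)/B)
√(46305 + s(161, 206)) = √(46305 + 7*(16 - 11*161² + 4*206)/161) = √(46305 + 7*(1/161)*(16 - 11*25921 + 824)) = √(46305 + 7*(1/161)*(16 - 285131 + 824)) = √(46305 + 7*(1/161)*(-284291)) = √(46305 - 284291/23) = √(780724/23) = 2*√4489163/23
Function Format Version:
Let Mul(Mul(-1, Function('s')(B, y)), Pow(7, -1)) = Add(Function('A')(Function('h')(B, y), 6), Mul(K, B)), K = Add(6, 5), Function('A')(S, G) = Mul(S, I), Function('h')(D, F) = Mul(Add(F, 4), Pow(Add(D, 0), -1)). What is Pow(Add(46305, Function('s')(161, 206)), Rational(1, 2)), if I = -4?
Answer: Mul(Rational(2, 23), Pow(4489163, Rational(1, 2))) ≈ 184.24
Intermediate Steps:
Function('h')(D, F) = Mul(Pow(D, -1), Add(4, F)) (Function('h')(D, F) = Mul(Add(4, F), Pow(D, -1)) = Mul(Pow(D, -1), Add(4, F)))
Function('A')(S, G) = Mul(-4, S) (Function('A')(S, G) = Mul(S, -4) = Mul(-4, S))
K = 11
Function('s')(B, y) = Add(Mul(-77, B), Mul(28, Pow(B, -1), Add(4, y))) (Function('s')(B, y) = Mul(-7, Add(Mul(-4, Mul(Pow(B, -1), Add(4, y))), Mul(11, B))) = Mul(-7, Add(Mul(-4, Pow(B, -1), Add(4, y)), Mul(11, B))) = Mul(-7, Add(Mul(11, B), Mul(-4, Pow(B, -1), Add(4, y)))) = Add(Mul(-77, B), Mul(28, Pow(B, -1), Add(4, y))))
Pow(Add(46305, Function('s')(161, 206)), Rational(1, 2)) = Pow(Add(46305, Mul(7, Pow(161, -1), Add(16, Mul(-11, Pow(161, 2)), Mul(4, 206)))), Rational(1, 2)) = Pow(Add(46305, Mul(7, Rational(1, 161), Add(16, Mul(-11, 25921), 824))), Rational(1, 2)) = Pow(Add(46305, Mul(7, Rational(1, 161), Add(16, -285131, 824))), Rational(1, 2)) = Pow(Add(46305, Mul(7, Rational(1, 161), -284291)), Rational(1, 2)) = Pow(Add(46305, Rational(-284291, 23)), Rational(1, 2)) = Pow(Rational(780724, 23), Rational(1, 2)) = Mul(Rational(2, 23), Pow(4489163, Rational(1, 2)))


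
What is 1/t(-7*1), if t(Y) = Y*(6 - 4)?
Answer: -1/14 ≈ -0.071429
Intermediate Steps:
t(Y) = 2*Y (t(Y) = Y*2 = 2*Y)
1/t(-7*1) = 1/(2*(-7*1)) = 1/(2*(-7)) = 1/(-14) = -1/14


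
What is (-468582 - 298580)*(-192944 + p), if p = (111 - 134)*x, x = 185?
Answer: 151283579238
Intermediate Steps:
p = -4255 (p = (111 - 134)*185 = -23*185 = -4255)
(-468582 - 298580)*(-192944 + p) = (-468582 - 298580)*(-192944 - 4255) = -767162*(-197199) = 151283579238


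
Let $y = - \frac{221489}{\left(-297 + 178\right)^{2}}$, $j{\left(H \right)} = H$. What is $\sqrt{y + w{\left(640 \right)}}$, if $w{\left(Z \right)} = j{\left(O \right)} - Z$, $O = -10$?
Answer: $\frac{i \sqrt{9426139}}{119} \approx 25.8 i$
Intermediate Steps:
$w{\left(Z \right)} = -10 - Z$
$y = - \frac{221489}{14161}$ ($y = - \frac{221489}{\left(-119\right)^{2}} = - \frac{221489}{14161} \approx -15.641$)
$\sqrt{y + w{\left(640 \right)}} = \sqrt{- \frac{221489}{14161} - 650} = \sqrt{- \frac{9426139}{14161}} = \frac{i \sqrt{9426139}}{119}$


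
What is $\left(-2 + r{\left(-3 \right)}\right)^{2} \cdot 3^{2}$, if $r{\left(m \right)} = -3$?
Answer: $225$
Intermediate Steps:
$\left(-2 + r{\left(-3 \right)}\right)^{2} \cdot 3^{2} = \left(-2 - 3\right)^{2} \cdot 3^{2} = \left(-5\right)^{2} \cdot 9 = 25 \cdot 9 = 225$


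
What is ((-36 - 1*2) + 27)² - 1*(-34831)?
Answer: 34952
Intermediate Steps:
((-36 - 1*2) + 27)² - 1*(-34831) = ((-36 - 2) + 27)² + 34831 = (-38 + 27)² + 34831 = (-11)² + 34831 = 121 + 34831 = 34952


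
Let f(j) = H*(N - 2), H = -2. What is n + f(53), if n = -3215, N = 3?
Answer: -3217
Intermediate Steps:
f(j) = -2 (f(j) = -2*(3 - 2) = -2*1 = -2)
n + f(53) = -3215 - 2 = -3217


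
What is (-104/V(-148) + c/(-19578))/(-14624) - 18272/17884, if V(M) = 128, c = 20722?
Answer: -804734919925/787745275392 ≈ -1.0216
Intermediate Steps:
(-104/V(-148) + c/(-19578))/(-14624) - 18272/17884 = (-104/128 + 20722/(-19578))/(-14624) - 18272/17884 = (-104*1/128 + 20722*(-1/19578))*(-1/14624) - 18272*1/17884 = (-13/16 - 797/753)*(-1/14624) - 4568/4471 = -22541/12048*(-1/14624) - 4568/4471 = 22541/176189952 - 4568/4471 = -804734919925/787745275392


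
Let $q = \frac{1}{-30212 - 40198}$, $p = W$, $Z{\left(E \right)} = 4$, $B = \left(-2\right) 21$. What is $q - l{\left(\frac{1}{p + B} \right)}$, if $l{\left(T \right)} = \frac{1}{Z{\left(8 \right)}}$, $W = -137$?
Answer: $- \frac{35207}{140820} \approx -0.25001$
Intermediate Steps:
$B = -42$
$p = -137$
$q = - \frac{1}{70410}$ ($q = \frac{1}{-70410} = - \frac{1}{70410} \approx -1.4203 \cdot 10^{-5}$)
$l{\left(T \right)} = \frac{1}{4}$
$q - l{\left(\frac{1}{p + B} \right)} = - \frac{1}{70410} - \frac{1}{4} = - \frac{35207}{140820}$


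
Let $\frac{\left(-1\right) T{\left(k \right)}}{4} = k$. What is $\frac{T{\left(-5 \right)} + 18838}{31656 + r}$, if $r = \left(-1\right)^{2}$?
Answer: $\frac{18858}{31657} \approx 0.5957$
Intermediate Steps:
$r = 1$
$T{\left(k \right)} = - 4 k$
$\frac{T{\left(-5 \right)} + 18838}{31656 + r} = \frac{\left(-4\right) \left(-5\right) + 18838}{31656 + 1} = \frac{20 + 18838}{31657} = 18858 \cdot \frac{1}{31657} = \frac{18858}{31657}$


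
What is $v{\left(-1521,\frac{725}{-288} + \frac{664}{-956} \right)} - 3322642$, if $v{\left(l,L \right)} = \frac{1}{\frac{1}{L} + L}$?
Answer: $- \frac{178145250681797602}{53615537113} \approx -3.3226 \cdot 10^{6}$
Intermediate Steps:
$v{\left(l,L \right)} = \frac{1}{L + \frac{1}{L}}$
$v{\left(-1521,\frac{725}{-288} + \frac{664}{-956} \right)} - 3322642 = \frac{\frac{725}{-288} + \frac{664}{-956}}{1 + \left(\frac{725}{-288} + \frac{664}{-956}\right)^{2}} - 3322642 = \frac{725 \left(- \frac{1}{288}\right) + 664 \left(- \frac{1}{956}\right)}{1 + \left(725 \left(- \frac{1}{288}\right) + 664 \left(- \frac{1}{956}\right)\right)^{2}} - 3322642 = \frac{- \frac{725}{288} - \frac{166}{239}}{1 + \left(- \frac{725}{288} - \frac{166}{239}\right)^{2}} - 3322642 = - \frac{221083}{68832 \left(1 + \left(- \frac{221083}{68832}\right)^{2}\right)} - 3322642 = - \frac{221083}{68832 \left(1 + \frac{48877692889}{4737844224}\right)} - 3322642 = - \frac{221083}{68832 \cdot \frac{53615537113}{4737844224}} - 3322642 = \left(- \frac{221083}{68832}\right) \frac{4737844224}{53615537113} - 3322642 = - \frac{15217585056}{53615537113} - 3322642 = - \frac{178145250681797602}{53615537113}$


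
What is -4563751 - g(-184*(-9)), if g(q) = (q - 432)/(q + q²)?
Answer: -173929114378/38111 ≈ -4.5638e+6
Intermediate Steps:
g(q) = (-432 + q)/(q + q²)
-4563751 - g(-184*(-9)) = -4563751 - (-432 - 184*(-9))/(((-184*(-9)))*(1 - 184*(-9))) = -4563751 - (-432 + 1656)/(1656*(1 + 1656)) = -4563751 - 1224/(1656*1657) = -4563751 - 1*17/38111 = -4563751 - 17/38111 = -173929114378/38111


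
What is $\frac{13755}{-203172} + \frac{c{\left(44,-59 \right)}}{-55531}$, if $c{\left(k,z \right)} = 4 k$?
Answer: $- \frac{266529059}{3760781444} \approx -0.070871$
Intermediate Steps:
$\frac{13755}{-203172} + \frac{c{\left(44,-59 \right)}}{-55531} = \frac{13755}{-203172} + \frac{4 \cdot 44}{-55531} = 13755 \left(- \frac{1}{203172}\right) + 176 \left(- \frac{1}{55531}\right) = - \frac{4585}{67724} - \frac{176}{55531} = - \frac{266529059}{3760781444}$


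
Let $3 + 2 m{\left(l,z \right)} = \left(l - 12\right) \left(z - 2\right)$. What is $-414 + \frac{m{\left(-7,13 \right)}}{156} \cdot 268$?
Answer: $- \frac{23248}{39} \approx -596.1$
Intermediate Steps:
$m{\left(l,z \right)} = - \frac{3}{2} + \frac{\left(-12 + l\right) \left(-2 + z\right)}{2}$ ($m{\left(l,z \right)} = - \frac{3}{2} + \frac{\left(l - 12\right) \left(z - 2\right)}{2} = - \frac{3}{2} + \frac{\left(-12 + l\right) \left(-2 + z\right)}{2}$)
$-414 + \frac{m{\left(-7,13 \right)}}{156} \cdot 268 = -414 + \frac{\frac{21}{2} - -7 - 78 + \frac{1}{2} \left(-7\right) 13}{156} \cdot 268 = -414 + \left(\frac{21}{2} + 7 - 78 - \frac{91}{2}\right) \frac{1}{156} \cdot 268 = -414 + \left(-106\right) \frac{1}{156} \cdot 268 = -414 - \frac{7102}{39} = - \frac{23248}{39}$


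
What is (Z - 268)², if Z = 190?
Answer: 6084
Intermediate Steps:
(Z - 268)² = (190 - 268)² = (-78)² = 6084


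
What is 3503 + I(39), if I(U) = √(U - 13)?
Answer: 3503 + √26 ≈ 3508.1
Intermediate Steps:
I(U) = √(-13 + U)
3503 + I(39) = 3503 + √(-13 + 39) = 3503 + √26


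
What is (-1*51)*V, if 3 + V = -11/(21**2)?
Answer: 22678/147 ≈ 154.27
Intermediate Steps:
V = -1334/441 (V = -3 - 11/(21**2) = -3 - 11/441 = -1334/441 ≈ -3.0249)
(-1*51)*V = -1*51*(-1334/441) = -51*(-1334/441) = 22678/147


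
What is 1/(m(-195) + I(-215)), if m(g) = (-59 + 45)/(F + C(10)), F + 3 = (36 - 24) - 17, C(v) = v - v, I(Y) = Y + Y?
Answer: -4/1713 ≈ -0.0023351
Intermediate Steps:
I(Y) = 2*Y
C(v) = 0
F = -8 (F = -3 + ((36 - 24) - 17) = -3 + (12 - 17) = -3 - 5 = -8)
m(g) = 7/4 (m(g) = (-59 + 45)/(-8 + 0) = -14/(-8) = -14*(-⅛) = 7/4)
1/(m(-195) + I(-215)) = 1/(7/4 + 2*(-215)) = 1/(7/4 - 430) = 1/(-1713/4) = -4/1713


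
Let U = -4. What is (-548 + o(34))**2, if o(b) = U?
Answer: 304704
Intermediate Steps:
o(b) = -4
(-548 + o(34))**2 = (-548 - 4)**2 = (-552)**2 = 304704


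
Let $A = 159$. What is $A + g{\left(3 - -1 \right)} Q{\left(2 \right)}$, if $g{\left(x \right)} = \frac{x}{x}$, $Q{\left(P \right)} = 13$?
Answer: $172$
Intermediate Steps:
$g{\left(x \right)} = 1$
$A + g{\left(3 - -1 \right)} Q{\left(2 \right)} = 159 + 1 \cdot 13 = 159 + 13 = 172$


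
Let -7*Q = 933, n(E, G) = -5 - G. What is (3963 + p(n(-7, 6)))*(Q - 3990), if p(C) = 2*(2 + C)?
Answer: -113864535/7 ≈ -1.6266e+7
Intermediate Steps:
p(C) = 4 + 2*C
Q = -933/7 (Q = -⅐*933 = -933/7 ≈ -133.29)
(3963 + p(n(-7, 6)))*(Q - 3990) = (3963 + (4 + 2*(-5 - 1*6)))*(-933/7 - 3990) = (3963 + (4 + 2*(-5 - 6)))*(-28863/7) = (3963 + (4 + 2*(-11)))*(-28863/7) = (3963 + (4 - 22))*(-28863/7) = (3963 - 18)*(-28863/7) = 3945*(-28863/7) = -113864535/7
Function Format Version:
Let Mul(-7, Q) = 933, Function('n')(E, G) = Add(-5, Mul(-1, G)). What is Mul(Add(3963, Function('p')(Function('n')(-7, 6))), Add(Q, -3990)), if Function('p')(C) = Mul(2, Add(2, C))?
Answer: Rational(-113864535, 7) ≈ -1.6266e+7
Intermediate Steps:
Function('p')(C) = Add(4, Mul(2, C))
Q = Rational(-933, 7) (Q = Mul(Rational(-1, 7), 933) = Rational(-933, 7) ≈ -133.29)
Mul(Add(3963, Function('p')(Function('n')(-7, 6))), Add(Q, -3990)) = Mul(Add(3963, Add(4, Mul(2, Add(-5, Mul(-1, 6))))), Add(Rational(-933, 7), -3990)) = Mul(Add(3963, Add(4, Mul(2, Add(-5, -6)))), Rational(-28863, 7)) = Mul(Add(3963, Add(4, Mul(2, -11))), Rational(-28863, 7)) = Mul(Add(3963, Add(4, -22)), Rational(-28863, 7)) = Mul(Add(3963, -18), Rational(-28863, 7)) = Mul(3945, Rational(-28863, 7)) = Rational(-113864535, 7)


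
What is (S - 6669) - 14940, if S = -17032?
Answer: -38641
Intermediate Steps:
(S - 6669) - 14940 = (-17032 - 6669) - 14940 = -23701 - 14940 = -38641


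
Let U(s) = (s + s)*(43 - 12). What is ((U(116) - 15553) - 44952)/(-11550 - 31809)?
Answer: 17771/14453 ≈ 1.2296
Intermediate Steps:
U(s) = 62*s (U(s) = (2*s)*31 = 62*s)
((U(116) - 15553) - 44952)/(-11550 - 31809) = ((62*116 - 15553) - 44952)/(-11550 - 31809) = ((7192 - 15553) - 44952)/(-43359) = (-8361 - 44952)*(-1/43359) = -53313*(-1/43359) = 17771/14453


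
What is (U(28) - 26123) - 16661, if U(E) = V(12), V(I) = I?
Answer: -42772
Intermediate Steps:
U(E) = 12
(U(28) - 26123) - 16661 = (12 - 26123) - 16661 = -26111 - 16661 = -42772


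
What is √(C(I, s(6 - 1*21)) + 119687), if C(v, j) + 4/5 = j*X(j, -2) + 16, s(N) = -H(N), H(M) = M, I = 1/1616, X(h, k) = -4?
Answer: √2991055/5 ≈ 345.89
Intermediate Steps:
I = 1/1616 ≈ 0.00061881
s(N) = -N
C(v, j) = 76/5 - 4*j (C(v, j) = -⅘ + (j*(-4) + 16) = -⅘ + (-4*j + 16) = -⅘ + (16 - 4*j) = 76/5 - 4*j)
√(C(I, s(6 - 1*21)) + 119687) = √((76/5 - (-4)*(6 - 1*21)) + 119687) = √((76/5 - (-4)*(6 - 21)) + 119687) = √((76/5 - (-4)*(-15)) + 119687) = √((76/5 - 4*15) + 119687) = √((76/5 - 60) + 119687) = √(-224/5 + 119687) = √(598211/5) = √2991055/5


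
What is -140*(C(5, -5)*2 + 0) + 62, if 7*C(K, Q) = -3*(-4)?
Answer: -418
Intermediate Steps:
C(K, Q) = 12/7 (C(K, Q) = (-3*(-4))/7 = (1/7)*12 = 12/7)
-140*(C(5, -5)*2 + 0) + 62 = -140*((12/7)*2 + 0) + 62 = -140*(24/7 + 0) + 62 = -140*24/7 + 62 = -480 + 62 = -418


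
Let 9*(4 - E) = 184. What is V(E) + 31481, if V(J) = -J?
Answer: 283477/9 ≈ 31497.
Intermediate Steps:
E = -148/9 (E = 4 - 1/9*184 = 4 - 184/9 = -148/9 ≈ -16.444)
V(E) + 31481 = -1*(-148/9) + 31481 = 148/9 + 31481 = 283477/9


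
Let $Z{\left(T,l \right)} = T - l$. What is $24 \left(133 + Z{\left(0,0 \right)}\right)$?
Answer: $3192$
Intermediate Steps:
$24 \left(133 + Z{\left(0,0 \right)}\right) = 24 \left(133 + \left(0 - 0\right)\right) = 24 \left(133 + \left(0 + 0\right)\right) = 24 \left(133 + 0\right) = 24 \cdot 133 = 3192$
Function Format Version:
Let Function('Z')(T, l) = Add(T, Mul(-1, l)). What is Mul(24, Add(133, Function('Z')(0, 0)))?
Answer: 3192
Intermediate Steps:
Mul(24, Add(133, Function('Z')(0, 0))) = Mul(24, Add(133, Add(0, Mul(-1, 0)))) = Mul(24, Add(133, Add(0, 0))) = Mul(24, Add(133, 0)) = Mul(24, 133) = 3192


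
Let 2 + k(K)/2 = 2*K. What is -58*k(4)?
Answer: -696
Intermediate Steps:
k(K) = -4 + 4*K (k(K) = -4 + 2*(2*K) = -4 + 4*K)
-58*k(4) = -58*(-4 + 4*4) = -58*(-4 + 16) = -58*12 = -696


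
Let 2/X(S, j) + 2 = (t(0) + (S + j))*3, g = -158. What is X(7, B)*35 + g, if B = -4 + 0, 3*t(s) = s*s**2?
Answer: -148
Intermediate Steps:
t(s) = s**3/3 (t(s) = (s*s**2)/3 = s**3/3)
B = -4
X(S, j) = 2/(-2 + 3*S + 3*j) (X(S, j) = 2/(-2 + ((1/3)*0**3 + (S + j))*3) = 2/(-2 + ((1/3)*0 + (S + j))*3) = 2/(-2 + (0 + (S + j))*3) = 2/(-2 + (S + j)*3) = 2/(-2 + (3*S + 3*j)) = 2/(-2 + 3*S + 3*j))
X(7, B)*35 + g = (2/(-2 + 3*7 + 3*(-4)))*35 - 158 = (2/(-2 + 21 - 12))*35 - 158 = (2/7)*35 - 158 = 10 - 158 = -148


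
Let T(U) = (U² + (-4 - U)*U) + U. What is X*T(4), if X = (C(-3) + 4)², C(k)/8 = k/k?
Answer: -1728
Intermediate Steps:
C(k) = 8 (C(k) = 8*(k/k) = 8*1 = 8)
X = 144 (X = (8 + 4)² = 12² = 144)
T(U) = U + U² + U*(-4 - U) (T(U) = (U² + U*(-4 - U)) + U = U + U² + U*(-4 - U))
X*T(4) = 144*(-3*4) = 144*(-12) = -1728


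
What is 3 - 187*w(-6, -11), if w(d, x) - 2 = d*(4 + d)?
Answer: -2615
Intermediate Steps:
w(d, x) = 2 + d*(4 + d)
3 - 187*w(-6, -11) = 3 - 187*(2 + (-6)² + 4*(-6)) = 3 - 187*(2 + 36 - 24) = 3 - 187*14 = 3 - 2618 = -2615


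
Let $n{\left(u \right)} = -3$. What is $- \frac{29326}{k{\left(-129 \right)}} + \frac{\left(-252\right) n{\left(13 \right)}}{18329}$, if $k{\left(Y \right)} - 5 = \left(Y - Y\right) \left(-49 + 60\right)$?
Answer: $- \frac{537512474}{91645} \approx -5865.2$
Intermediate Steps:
$k{\left(Y \right)} = 5$ ($k{\left(Y \right)} = 5 + \left(Y - Y\right) \left(-49 + 60\right) = 5 + 0 \cdot 11 = 5 + 0 = 5$)
$- \frac{29326}{k{\left(-129 \right)}} + \frac{\left(-252\right) n{\left(13 \right)}}{18329} = - \frac{29326}{5} + \frac{\left(-252\right) \left(-3\right)}{18329} = \left(-29326\right) \frac{1}{5} + 756 \cdot \frac{1}{18329} = - \frac{29326}{5} + \frac{756}{18329} = - \frac{537512474}{91645}$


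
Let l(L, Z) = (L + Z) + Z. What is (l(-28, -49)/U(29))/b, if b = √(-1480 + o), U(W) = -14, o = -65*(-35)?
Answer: 3*√795/265 ≈ 0.31920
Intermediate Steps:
o = 2275
l(L, Z) = L + 2*Z
b = √795 (b = √(-1480 + 2275) = √795 ≈ 28.196)
(l(-28, -49)/U(29))/b = ((-28 + 2*(-49))/(-14))/(√795) = ((-28 - 98)*(-1/14))*(√795/795) = (-126*(-1/14))*(√795/795) = 9*(√795/795) = 3*√795/265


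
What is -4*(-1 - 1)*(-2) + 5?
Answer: -11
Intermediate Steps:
-4*(-1 - 1)*(-2) + 5 = -4*(-2)*(-2) + 5 = 8*(-2) + 5 = -16 + 5 = -11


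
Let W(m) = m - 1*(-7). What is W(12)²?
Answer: 361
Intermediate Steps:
W(m) = 7 + m (W(m) = m + 7 = 7 + m)
W(12)² = (7 + 12)² = 19² = 361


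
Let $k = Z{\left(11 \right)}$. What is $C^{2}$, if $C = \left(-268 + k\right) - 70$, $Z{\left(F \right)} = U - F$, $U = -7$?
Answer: $126736$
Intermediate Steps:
$Z{\left(F \right)} = -7 - F$
$k = -18$ ($k = -7 - 11 = -18$)
$C = -356$ ($C = \left(-268 - 18\right) - 70 = -286 - 70 = -356$)
$C^{2} = \left(-356\right)^{2} = 126736$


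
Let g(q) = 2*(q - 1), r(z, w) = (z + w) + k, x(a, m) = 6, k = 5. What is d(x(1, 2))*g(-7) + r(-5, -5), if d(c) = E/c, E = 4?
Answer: -47/3 ≈ -15.667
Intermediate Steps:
r(z, w) = 5 + w + z (r(z, w) = (z + w) + 5 = (w + z) + 5 = 5 + w + z)
g(q) = -2 + 2*q (g(q) = 2*(-1 + q) = -2 + 2*q)
d(c) = 4/c
d(x(1, 2))*g(-7) + r(-5, -5) = (4/6)*(-2 + 2*(-7)) + (5 - 5 - 5) = (4*(⅙))*(-2 - 14) - 5 = (⅔)*(-16) - 5 = -32/3 - 5 = -47/3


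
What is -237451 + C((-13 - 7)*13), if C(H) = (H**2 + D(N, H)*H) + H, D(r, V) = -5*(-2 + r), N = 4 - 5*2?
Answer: -180511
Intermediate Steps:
N = -6 (N = 4 - 1*10 = 4 - 10 = -6)
D(r, V) = 10 - 5*r
C(H) = H**2 + 41*H (C(H) = (H**2 + (10 - 5*(-6))*H) + H = (H**2 + (10 + 30)*H) + H = (H**2 + 40*H) + H = H**2 + 41*H)
-237451 + C((-13 - 7)*13) = -237451 + ((-13 - 7)*13)*(41 + (-13 - 7)*13) = -237451 + (-20*13)*(41 - 20*13) = -237451 - 260*(41 - 260) = -237451 - 260*(-219) = -237451 + 56940 = -180511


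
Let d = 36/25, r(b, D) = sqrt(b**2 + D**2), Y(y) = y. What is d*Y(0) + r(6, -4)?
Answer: 2*sqrt(13) ≈ 7.2111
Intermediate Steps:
r(b, D) = sqrt(D**2 + b**2)
d = 36/25 (d = 36*(1/25) = 36/25 ≈ 1.4400)
d*Y(0) + r(6, -4) = (36/25)*0 + sqrt((-4)**2 + 6**2) = 0 + sqrt(16 + 36) = 0 + sqrt(52) = 0 + 2*sqrt(13) = 2*sqrt(13)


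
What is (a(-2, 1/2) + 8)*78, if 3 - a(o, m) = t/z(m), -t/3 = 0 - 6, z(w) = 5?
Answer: 2886/5 ≈ 577.20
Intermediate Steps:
t = 18 (t = -3*(0 - 6) = -3*(-6) = 18)
a(o, m) = -⅗ (a(o, m) = 3 - 18/5 = -⅗)
(a(-2, 1/2) + 8)*78 = (-⅗ + 8)*78 = (37/5)*78 = 2886/5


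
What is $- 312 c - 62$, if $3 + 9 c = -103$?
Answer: $\frac{10838}{3} \approx 3612.7$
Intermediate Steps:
$c = - \frac{106}{9}$ ($c = - \frac{1}{3} + \frac{1}{9} \left(-103\right) = - \frac{1}{3} - \frac{103}{9} = - \frac{106}{9} \approx -11.778$)
$- 312 c - 62 = \left(-312\right) \left(- \frac{106}{9}\right) - 62 = \frac{11024}{3} - 62 = \frac{10838}{3}$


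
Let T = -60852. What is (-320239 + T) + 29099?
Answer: -351992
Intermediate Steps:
(-320239 + T) + 29099 = (-320239 - 60852) + 29099 = -381091 + 29099 = -351992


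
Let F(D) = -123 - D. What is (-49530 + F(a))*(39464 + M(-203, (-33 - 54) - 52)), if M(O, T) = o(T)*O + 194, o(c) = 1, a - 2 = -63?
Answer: -1956652360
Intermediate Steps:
a = -61 (a = 2 - 63 = -61)
M(O, T) = 194 + O (M(O, T) = 1*O + 194 = O + 194 = 194 + O)
(-49530 + F(a))*(39464 + M(-203, (-33 - 54) - 52)) = (-49530 + (-123 - 1*(-61)))*(39464 + (194 - 203)) = (-49530 + (-123 + 61))*(39464 - 9) = (-49530 - 62)*39455 = -49592*39455 = -1956652360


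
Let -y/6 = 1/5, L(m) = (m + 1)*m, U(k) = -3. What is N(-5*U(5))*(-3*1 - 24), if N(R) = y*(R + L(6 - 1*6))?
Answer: 486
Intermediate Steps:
L(m) = m*(1 + m) (L(m) = (1 + m)*m = m*(1 + m))
y = -6/5 ≈ -1.2000
N(R) = -6*R/5 (N(R) = -6*(R + (6 - 1*6)*(1 + (6 - 1*6)))/5 = -6*(R + (6 - 6)*(1 + (6 - 6)))/5 = -6*(R + 0*(1 + 0))/5 = -6*(R + 0*1)/5 = -6*(R + 0)/5 = -6*R/5)
N(-5*U(5))*(-3*1 - 24) = (-(-6)*(-3))*(-3*1 - 24) = (-6/5*15)*(-3 - 24) = -18*(-27) = 486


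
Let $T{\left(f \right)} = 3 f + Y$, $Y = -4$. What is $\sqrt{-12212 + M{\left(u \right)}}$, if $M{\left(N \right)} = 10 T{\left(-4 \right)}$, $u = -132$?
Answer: $2 i \sqrt{3093} \approx 111.23 i$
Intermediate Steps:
$T{\left(f \right)} = -4 + 3 f$ ($T{\left(f \right)} = 3 f - 4 = -4 + 3 f$)
$M{\left(N \right)} = -160$ ($M{\left(N \right)} = 10 \left(-4 + 3 \left(-4\right)\right) = 10 \left(-4 - 12\right) = 10 \left(-16\right) = -160$)
$\sqrt{-12212 + M{\left(u \right)}} = \sqrt{-12212 - 160} = \sqrt{-12372} = 2 i \sqrt{3093}$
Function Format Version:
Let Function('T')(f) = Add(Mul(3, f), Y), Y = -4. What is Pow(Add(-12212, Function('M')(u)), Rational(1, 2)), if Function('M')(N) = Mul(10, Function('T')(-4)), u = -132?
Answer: Mul(2, I, Pow(3093, Rational(1, 2))) ≈ Mul(111.23, I)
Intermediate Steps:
Function('T')(f) = Add(-4, Mul(3, f)) (Function('T')(f) = Add(Mul(3, f), -4) = Add(-4, Mul(3, f)))
Function('M')(N) = -160 (Function('M')(N) = Mul(10, Add(-4, Mul(3, -4))) = Mul(10, Add(-4, -12)) = Mul(10, -16) = -160)
Pow(Add(-12212, Function('M')(u)), Rational(1, 2)) = Pow(Add(-12212, -160), Rational(1, 2)) = Pow(-12372, Rational(1, 2)) = Mul(2, I, Pow(3093, Rational(1, 2)))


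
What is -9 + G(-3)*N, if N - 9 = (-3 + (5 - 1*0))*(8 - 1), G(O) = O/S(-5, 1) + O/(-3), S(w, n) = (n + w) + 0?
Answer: 125/4 ≈ 31.250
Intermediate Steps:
S(w, n) = n + w
G(O) = -7*O/12 (G(O) = O/(1 - 5) + O/(-3) = O/(-4) + O*(-⅓) = O*(-¼) - O/3 = -O/4 - O/3 = -7*O/12)
N = 23 (N = 9 + (-3 + (5 - 1*0))*(8 - 1) = 9 + (-3 + (5 + 0))*7 = 9 + (-3 + 5)*7 = 9 + 2*7 = 9 + 14 = 23)
-9 + G(-3)*N = -9 - 7/12*(-3)*23 = -9 + (7/4)*23 = -9 + 161/4 = 125/4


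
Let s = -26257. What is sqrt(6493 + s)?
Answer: 18*I*sqrt(61) ≈ 140.58*I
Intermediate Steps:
sqrt(6493 + s) = sqrt(6493 - 26257) = sqrt(-19764) = 18*I*sqrt(61)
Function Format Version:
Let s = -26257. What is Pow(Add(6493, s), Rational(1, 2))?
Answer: Mul(18, I, Pow(61, Rational(1, 2))) ≈ Mul(140.58, I)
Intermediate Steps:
Pow(Add(6493, s), Rational(1, 2)) = Pow(Add(6493, -26257), Rational(1, 2)) = Pow(-19764, Rational(1, 2)) = Mul(18, I, Pow(61, Rational(1, 2)))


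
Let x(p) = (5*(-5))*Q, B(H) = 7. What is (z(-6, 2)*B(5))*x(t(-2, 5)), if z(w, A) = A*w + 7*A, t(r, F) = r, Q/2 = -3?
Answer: 2100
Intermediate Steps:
Q = -6 (Q = 2*(-3) = -6)
x(p) = 150 (x(p) = (5*(-5))*(-6) = -25*(-6) = 150)
z(w, A) = 7*A + A*w
(z(-6, 2)*B(5))*x(t(-2, 5)) = ((2*(7 - 6))*7)*150 = ((2*1)*7)*150 = (2*7)*150 = 14*150 = 2100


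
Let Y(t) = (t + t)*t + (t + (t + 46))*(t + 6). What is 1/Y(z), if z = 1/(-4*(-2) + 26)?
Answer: 289/80258 ≈ 0.0036009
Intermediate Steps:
z = 1/34 (z = 1/(8 + 26) = 1/34 ≈ 0.029412)
Y(t) = 2*t² + (6 + t)*(46 + 2*t) (Y(t) = (2*t)*t + (t + (46 + t))*(6 + t) = 2*t² + (46 + 2*t)*(6 + t) = 2*t² + (6 + t)*(46 + 2*t))
1/Y(z) = 1/(276 + 4*(1/34)² + 58*(1/34)) = 1/(276 + 4*(1/1156) + 29/17) = 1/(276 + 1/289 + 29/17) = 1/(80258/289) = 289/80258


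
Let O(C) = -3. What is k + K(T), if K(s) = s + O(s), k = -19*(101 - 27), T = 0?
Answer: -1409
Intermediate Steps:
k = -1406 (k = -19*74 = -1406)
K(s) = -3 + s (K(s) = s - 3 = -3 + s)
k + K(T) = -1406 + (-3 + 0) = -1406 - 3 = -1409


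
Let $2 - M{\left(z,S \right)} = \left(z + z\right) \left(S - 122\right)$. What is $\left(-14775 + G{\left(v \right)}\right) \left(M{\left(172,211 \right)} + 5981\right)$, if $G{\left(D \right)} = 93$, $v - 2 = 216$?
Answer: $361661706$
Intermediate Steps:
$M{\left(z,S \right)} = 2 - 2 z \left(-122 + S\right)$ ($M{\left(z,S \right)} = 2 - \left(z + z\right) \left(S - 122\right) = 2 - 2 z \left(-122 + S\right)$)
$v = 218$ ($v = 2 + 216 = 218$)
$\left(-14775 + G{\left(v \right)}\right) \left(M{\left(172,211 \right)} + 5981\right) = \left(-14775 + 93\right) \left(\left(2 + 244 \cdot 172 - 422 \cdot 172\right) + 5981\right) = - 14682 \left(\left(2 + 41968 - 72584\right) + 5981\right) = - 14682 \left(-30614 + 5981\right) = \left(-14682\right) \left(-24633\right) = 361661706$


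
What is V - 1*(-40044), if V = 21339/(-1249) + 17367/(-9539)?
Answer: 476867421180/11914211 ≈ 40025.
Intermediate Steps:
V = -225244104/11914211 (V = 21339*(-1/1249) + 17367*(-1/9539) = -21339/1249 - 17367/9539 = -225244104/11914211 ≈ -18.905)
V - 1*(-40044) = -225244104/11914211 - 1*(-40044) = -225244104/11914211 + 40044 = 476867421180/11914211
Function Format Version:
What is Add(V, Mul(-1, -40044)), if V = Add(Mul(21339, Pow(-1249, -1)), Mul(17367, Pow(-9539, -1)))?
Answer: Rational(476867421180, 11914211) ≈ 40025.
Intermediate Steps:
V = Rational(-225244104, 11914211) (V = Add(Mul(21339, Rational(-1, 1249)), Mul(17367, Rational(-1, 9539))) = Add(Rational(-21339, 1249), Rational(-17367, 9539)) = Rational(-225244104, 11914211) ≈ -18.905)
Add(V, Mul(-1, -40044)) = Add(Rational(-225244104, 11914211), Mul(-1, -40044)) = Add(Rational(-225244104, 11914211), 40044) = Rational(476867421180, 11914211)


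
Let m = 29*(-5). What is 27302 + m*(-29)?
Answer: 31507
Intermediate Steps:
m = -145
27302 + m*(-29) = 27302 - 145*(-29) = 27302 + 4205 = 31507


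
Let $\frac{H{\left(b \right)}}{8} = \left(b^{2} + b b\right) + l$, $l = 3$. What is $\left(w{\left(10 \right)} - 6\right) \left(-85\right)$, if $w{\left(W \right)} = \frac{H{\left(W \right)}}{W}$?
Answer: $-13294$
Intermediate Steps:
$H{\left(b \right)} = 24 + 16 b^{2}$ ($H{\left(b \right)} = 8 \left(\left(b^{2} + b b\right) + 3\right) = 8 \left(\left(b^{2} + b^{2}\right) + 3\right) = 8 \left(2 b^{2} + 3\right) = 8 \left(3 + 2 b^{2}\right) = 24 + 16 b^{2}$)
$w{\left(W \right)} = \frac{24 + 16 W^{2}}{W}$
$\left(w{\left(10 \right)} - 6\right) \left(-85\right) = \left(\left(16 \cdot 10 + \frac{24}{10}\right) - 6\right) \left(-85\right) = \left(\left(160 + 24 \cdot \frac{1}{10}\right) - 6\right) \left(-85\right) = \left(\left(160 + \frac{12}{5}\right) - 6\right) \left(-85\right) = \left(\frac{812}{5} - 6\right) \left(-85\right) = \frac{782}{5} \left(-85\right) = -13294$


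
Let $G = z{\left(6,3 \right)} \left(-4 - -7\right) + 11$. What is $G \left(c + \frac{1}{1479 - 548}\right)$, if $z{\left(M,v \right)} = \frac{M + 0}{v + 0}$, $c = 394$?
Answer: $\frac{6235855}{931} \approx 6698.0$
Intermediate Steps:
$z{\left(M,v \right)} = \frac{M}{v}$
$G = 17$ ($G = \frac{6}{3} \left(-4 - -7\right) + 11 = 6 \cdot \frac{1}{3} \left(-4 + 7\right) + 11 = 2 \cdot 3 + 11 = 6 + 11 = 17$)
$G \left(c + \frac{1}{1479 - 548}\right) = 17 \left(394 + \frac{1}{1479 - 548}\right) = 17 \left(394 + \frac{1}{931}\right) = 17 \cdot \frac{366815}{931} = \frac{6235855}{931}$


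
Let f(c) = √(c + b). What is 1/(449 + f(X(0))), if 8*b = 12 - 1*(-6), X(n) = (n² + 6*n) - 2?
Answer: 2/899 ≈ 0.0022247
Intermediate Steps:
X(n) = -2 + n² + 6*n
b = 9/4 (b = (12 - 1*(-6))/8 = (12 + 6)/8 = (⅛)*18 = 9/4 ≈ 2.2500)
f(c) = √(9/4 + c) (f(c) = √(c + 9/4) = √(9/4 + c))
1/(449 + f(X(0))) = 1/(449 + √(9 + 4*(-2 + 0² + 6*0))/2) = 1/(449 + √(9 + 4*(-2 + 0 + 0))/2) = 1/(449 + √(9 + 4*(-2))/2) = 1/(449 + √(9 - 8)/2) = 1/(449 + √1/2) = 1/(449 + (½)*1) = 1/(449 + ½) = 1/(899/2) = 2/899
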